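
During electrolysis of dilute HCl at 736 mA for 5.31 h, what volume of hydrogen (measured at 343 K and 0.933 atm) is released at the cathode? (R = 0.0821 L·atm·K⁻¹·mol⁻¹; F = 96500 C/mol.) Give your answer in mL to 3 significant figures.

Charge passed = 0.736 × 19116 = 14070 C
n(e⁻) = Q/F = 14070/96500 = 0.1458 mol
2H⁺ + 2e⁻ → H₂, so n(H₂) = 0.1458 / 2 = 0.07290 mol
V = nRT/P = 0.07290 × 0.0821 × 343 / 0.933 = 2.200 L
= 2200 mL

2200 mL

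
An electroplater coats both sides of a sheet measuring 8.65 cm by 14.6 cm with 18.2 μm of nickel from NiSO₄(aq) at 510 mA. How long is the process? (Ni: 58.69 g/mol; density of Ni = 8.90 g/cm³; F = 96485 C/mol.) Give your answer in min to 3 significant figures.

Plated area = 2 × 8.65 × 14.6 = 252.6 cm²
Volume = 252.6 × 18.2×10⁻⁴ cm = 0.4597 cm³
m(Ni) = 0.4597 × 8.90 = 4.091 g
n(Ni) = 4.091 / 58.69 = 0.06971 mol; n(e⁻) = 2 × 0.06971 = 0.1394 mol
Q = 0.1394 × 96485 = 13450 C
t = 13450 / 0.510 = 26370 s = 440 min

440 min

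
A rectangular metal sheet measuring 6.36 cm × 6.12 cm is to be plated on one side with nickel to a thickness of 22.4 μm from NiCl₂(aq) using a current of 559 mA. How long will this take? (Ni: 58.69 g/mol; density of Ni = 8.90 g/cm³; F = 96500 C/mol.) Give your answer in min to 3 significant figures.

Plated area = 6.36 × 6.12 = 38.92 cm²
Volume = 38.92 × 22.4×10⁻⁴ cm = 0.08718 cm³
m(Ni) = 0.08718 × 8.90 = 0.7759 g
n(Ni) = 0.7759 / 58.69 = 0.01322 mol; n(e⁻) = 2 × 0.01322 = 0.02644 mol
Q = 0.02644 × 96500 = 2551 C
t = 2551 / 0.559 = 4564 s = 76.1 min

76.1 min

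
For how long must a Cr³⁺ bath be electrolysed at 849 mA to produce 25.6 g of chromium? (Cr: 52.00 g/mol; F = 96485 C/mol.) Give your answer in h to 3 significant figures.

n(Cr) = 25.6 / 52.00 = 0.4923 mol
Cr³⁺ + 3e⁻ → Cr, so n(e⁻) = 3 × 0.4923 = 1.477 mol
Q = 1.477 × 96485 = 1.425×10^5 C
t = Q / I = 1.425×10^5 / 0.849 = 1.678×10^5 s = 46.6 h

46.6 h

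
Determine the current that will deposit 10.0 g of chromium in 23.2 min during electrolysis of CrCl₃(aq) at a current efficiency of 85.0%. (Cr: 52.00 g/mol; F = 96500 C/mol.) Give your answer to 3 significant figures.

n(Cr) = 10.0 / 52.00 = 0.1923 mol
Cr³⁺ + 3e⁻ → Cr, so n(e⁻) = 3 × 0.1923 = 0.5769 mol
Q = 0.5769 × 96500 / 0.850 = 65500 C
I = Q / t = 65500 / 1392 s = 47.1 A

47.1 A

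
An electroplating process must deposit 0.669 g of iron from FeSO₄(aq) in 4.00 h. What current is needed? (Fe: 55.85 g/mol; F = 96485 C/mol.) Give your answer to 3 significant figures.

n(Fe) = 0.669 / 55.85 = 0.01198 mol
Fe²⁺ + 2e⁻ → Fe, so n(e⁻) = 2 × 0.01198 = 0.02396 mol
Q = 0.02396 × 96485 = 2312 C
I = Q / t = 2312 / 14400 s = 0.161 A

0.161 A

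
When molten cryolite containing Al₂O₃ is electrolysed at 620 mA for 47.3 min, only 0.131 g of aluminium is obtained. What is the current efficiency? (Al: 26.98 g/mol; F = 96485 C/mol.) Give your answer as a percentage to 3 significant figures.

Q = 0.620 × 2838 = 1760 C
n(e⁻) = 1760 / 96485 = 0.01824 mol
Al³⁺ + 3e⁻ → Al, so theoretical n(Al) = 0.006080 mol → 0.1640 g
Efficiency = 0.131 / 0.1640 = 0.7988 = 79.9%

79.9%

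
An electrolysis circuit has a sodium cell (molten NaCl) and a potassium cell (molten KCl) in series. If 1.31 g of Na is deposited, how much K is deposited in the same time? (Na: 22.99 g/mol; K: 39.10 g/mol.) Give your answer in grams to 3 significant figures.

n(Na) = 1.31 / 22.99 = 0.05698 mol
Na⁺ + e⁻ → Na, so n(e⁻) = 0.05698 mol
Since the cells are in series, n(e⁻) in the K cell is also 0.05698 mol.
K⁺ + e⁻ → K, so n(K) = 0.05698 mol
m(K) = 0.05698 × 39.10 = 2.23 g

2.23 g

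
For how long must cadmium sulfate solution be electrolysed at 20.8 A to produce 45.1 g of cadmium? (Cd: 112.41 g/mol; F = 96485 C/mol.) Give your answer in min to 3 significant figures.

n(Cd) = 45.1 / 112.41 = 0.4012 mol
Cd²⁺ + 2e⁻ → Cd, so n(e⁻) = 2 × 0.4012 = 0.8024 mol
Q = 0.8024 × 96485 = 77420 C
t = Q / I = 77420 / 20.8 = 3722 s = 62.0 min

62.0 min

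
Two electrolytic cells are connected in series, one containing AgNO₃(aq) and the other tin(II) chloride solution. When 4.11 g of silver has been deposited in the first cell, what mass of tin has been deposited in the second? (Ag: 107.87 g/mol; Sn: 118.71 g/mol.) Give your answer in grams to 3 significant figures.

n(Ag) = 4.11 / 107.87 = 0.03810 mol
Ag⁺ + e⁻ → Ag, so n(e⁻) = 0.03810 mol
The cells are in series, so the same charge (and hence the same n(e⁻) = 0.03810 mol) passes through both.
Sn²⁺ + 2e⁻ → Sn, so n(Sn) = 0.03810 / 2 = 0.01905 mol
m(Sn) = 0.01905 × 118.71 = 2.26 g

2.26 g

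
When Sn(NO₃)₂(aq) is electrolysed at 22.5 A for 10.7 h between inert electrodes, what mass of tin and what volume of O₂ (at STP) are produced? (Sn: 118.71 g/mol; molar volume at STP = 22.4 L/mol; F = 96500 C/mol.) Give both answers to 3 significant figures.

Q = 22.5 × 38520 = 8.667×10^5 C; n(e⁻) = 8.667×10^5 / 96500 = 8.981 mol
Cathode: Sn²⁺ + 2e⁻ → Sn → n(Sn) = 8.981/2 = 4.491 mol → 533 g
Anode: 2H₂O → O₂ + 4H⁺ + 4e⁻ → n(O₂) = 8.981/4 = 2.245 mol → 50.3 L

533 g Sn; 50.3 L O₂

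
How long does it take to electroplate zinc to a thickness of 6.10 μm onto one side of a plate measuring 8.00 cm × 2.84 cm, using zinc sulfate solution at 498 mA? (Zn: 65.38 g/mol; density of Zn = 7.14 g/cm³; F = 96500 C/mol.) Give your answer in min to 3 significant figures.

9.78 min

Plated area = 8.00 × 2.84 = 22.72 cm²
Volume = 22.72 × 6.10×10⁻⁴ cm = 0.01386 cm³
m(Zn) = 0.01386 × 7.14 = 0.09896 g
n(Zn) = 0.09896 / 65.38 = 0.001514 mol; n(e⁻) = 2 × 0.001514 = 0.003028 mol
Q = 0.003028 × 96500 = 292.2 C
t = 292.2 / 0.498 = 586.7 s = 9.78 min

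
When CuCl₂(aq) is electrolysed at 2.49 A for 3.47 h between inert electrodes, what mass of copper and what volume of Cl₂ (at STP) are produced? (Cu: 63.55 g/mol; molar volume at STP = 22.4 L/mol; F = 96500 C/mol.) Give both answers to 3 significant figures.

Q = 2.49 × 12492 = 31110 C; n(e⁻) = 31110 / 96500 = 0.3224 mol
Cathode: Cu²⁺ + 2e⁻ → Cu → n(Cu) = 0.3224/2 = 0.1612 mol → 10.2 g
Anode: 2Cl⁻ → Cl₂ + 2e⁻ → n(Cl₂) = 0.3224/2 = 0.1612 mol → 3.61 L

10.2 g Cu; 3.61 L Cl₂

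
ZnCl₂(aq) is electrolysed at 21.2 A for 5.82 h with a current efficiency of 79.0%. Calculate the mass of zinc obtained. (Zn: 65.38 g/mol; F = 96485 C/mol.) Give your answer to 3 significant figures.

Q = 21.2 × 20952 = 4.442×10^5 C
n(e⁻) = 4.442×10^5 / 96485 = 4.604 mol
Zn²⁺ + 2e⁻ → Zn, so theoretical m(Zn) = 2.302 × 65.38 = 150.5 g
Actual mass = 79.0% × 150.5 = 119 g

119 g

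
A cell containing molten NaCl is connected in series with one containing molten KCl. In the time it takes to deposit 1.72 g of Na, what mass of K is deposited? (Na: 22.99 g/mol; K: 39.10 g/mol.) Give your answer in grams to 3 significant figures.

2.93 g

n(Na) = 1.72 / 22.99 = 0.07482 mol
Na⁺ + e⁻ → Na, so n(e⁻) = 0.07482 mol
The cells are in series, so the same charge (and hence the same n(e⁻) = 0.07482 mol) passes through both.
K⁺ + e⁻ → K, so n(K) = 0.07482 mol
m(K) = 0.07482 × 39.10 = 2.93 g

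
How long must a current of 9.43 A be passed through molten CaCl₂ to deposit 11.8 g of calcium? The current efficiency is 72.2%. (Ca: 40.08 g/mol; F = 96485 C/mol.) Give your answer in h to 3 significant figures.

n(Ca) = 11.8 / 40.08 = 0.2944 mol
Ca²⁺ + 2e⁻ → Ca, so n(e⁻) = 2 × 0.2944 = 0.5888 mol
Q = 0.5888 × 96485 / 0.722 = 78680 C
t = Q / I = 78680 / 9.43 = 8344 s = 2.32 h

2.32 h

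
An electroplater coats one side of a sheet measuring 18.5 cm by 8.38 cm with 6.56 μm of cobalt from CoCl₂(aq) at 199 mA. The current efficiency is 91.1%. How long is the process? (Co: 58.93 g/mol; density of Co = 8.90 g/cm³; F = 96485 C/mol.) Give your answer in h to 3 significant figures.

4.54 h

Plated area = 18.5 × 8.38 = 155.0 cm²
Volume = 155.0 × 6.56×10⁻⁴ cm = 0.1017 cm³
m(Co) = 0.1017 × 8.90 = 0.9051 g
n(Co) = 0.9051 / 58.93 = 0.01536 mol; n(e⁻) = 2 × 0.01536 = 0.03072 mol
Q = 0.03072 × 96485 / 0.911 = 3254 C
t = 3254 / 0.199 = 16350 s = 4.54 h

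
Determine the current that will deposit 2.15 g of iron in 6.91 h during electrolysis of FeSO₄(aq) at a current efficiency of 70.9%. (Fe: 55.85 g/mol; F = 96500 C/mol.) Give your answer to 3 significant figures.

n(Fe) = 2.15 / 55.85 = 0.03850 mol
Fe²⁺ + 2e⁻ → Fe, so n(e⁻) = 2 × 0.03850 = 0.07700 mol
Q = 0.07700 × 96500 / 0.709 = 10480 C
I = Q / t = 10480 / 24876 s = 0.421 A

0.421 A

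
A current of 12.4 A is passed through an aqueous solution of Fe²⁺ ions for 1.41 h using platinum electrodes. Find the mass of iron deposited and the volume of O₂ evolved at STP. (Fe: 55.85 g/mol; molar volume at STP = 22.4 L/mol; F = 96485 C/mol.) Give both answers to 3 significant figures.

Q = 12.4 × 5076 = 62940 C; n(e⁻) = 62940 / 96485 = 0.6523 mol
Cathode: Fe²⁺ + 2e⁻ → Fe → n(Fe) = 0.6523/2 = 0.3262 mol → 18.2 g
Anode: 2H₂O → O₂ + 4H⁺ + 4e⁻ → n(O₂) = 0.6523/4 = 0.1631 mol → 3.65 L

18.2 g Fe; 3.65 L O₂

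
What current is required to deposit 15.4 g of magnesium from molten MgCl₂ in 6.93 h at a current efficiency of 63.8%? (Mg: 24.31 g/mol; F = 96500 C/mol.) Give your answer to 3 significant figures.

n(Mg) = 15.4 / 24.31 = 0.6335 mol
Mg²⁺ + 2e⁻ → Mg, so n(e⁻) = 2 × 0.6335 = 1.267 mol
Q = 1.267 × 96500 / 0.638 = 1.916×10^5 C
I = Q / t = 1.916×10^5 / 24948 s = 7.68 A

7.68 A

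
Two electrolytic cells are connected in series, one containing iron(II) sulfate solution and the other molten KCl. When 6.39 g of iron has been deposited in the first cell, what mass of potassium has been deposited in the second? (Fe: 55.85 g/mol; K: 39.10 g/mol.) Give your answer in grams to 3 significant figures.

8.95 g

n(Fe) = 6.39 / 55.85 = 0.1144 mol
Fe²⁺ + 2e⁻ → Fe, so n(e⁻) = 2 × 0.1144 = 0.2288 mol
In series, the same 0.2288 mol of electrons flows through the second cell.
K⁺ + e⁻ → K, so n(K) = 0.2288 mol
m(K) = 0.2288 × 39.10 = 8.95 g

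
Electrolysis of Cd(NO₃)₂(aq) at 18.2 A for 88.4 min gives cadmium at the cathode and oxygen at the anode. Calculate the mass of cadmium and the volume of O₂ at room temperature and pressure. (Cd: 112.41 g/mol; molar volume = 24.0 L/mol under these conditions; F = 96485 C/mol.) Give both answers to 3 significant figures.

56.2 g Cd; 6.00 L O₂

Q = 18.2 × 5304 = 96530 C; n(e⁻) = 96530 / 96485 = 1.000 mol
Cathode: Cd²⁺ + 2e⁻ → Cd → n(Cd) = 1.000/2 = 0.5000 mol → 56.2 g
Anode: 2H₂O → O₂ + 4H⁺ + 4e⁻ → n(O₂) = 1.000/4 = 0.2500 mol → 6.00 L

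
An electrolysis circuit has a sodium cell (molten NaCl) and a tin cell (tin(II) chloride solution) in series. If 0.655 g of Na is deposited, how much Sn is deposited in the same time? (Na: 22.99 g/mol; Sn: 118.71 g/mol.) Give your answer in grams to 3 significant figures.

1.69 g

n(Na) = 0.655 / 22.99 = 0.02849 mol
Na⁺ + e⁻ → Na, so n(e⁻) = 0.02849 mol
The cells are in series, so the same charge (and hence the same n(e⁻) = 0.02849 mol) passes through both.
Sn²⁺ + 2e⁻ → Sn, so n(Sn) = 0.02849 / 2 = 0.01425 mol
m(Sn) = 0.01425 × 118.71 = 1.69 g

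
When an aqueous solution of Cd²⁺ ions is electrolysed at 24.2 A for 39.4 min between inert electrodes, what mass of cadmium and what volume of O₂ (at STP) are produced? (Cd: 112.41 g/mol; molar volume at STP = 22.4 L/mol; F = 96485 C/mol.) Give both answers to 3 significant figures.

Q = 24.2 × 2364 = 57210 C; n(e⁻) = 57210 / 96485 = 0.5929 mol
Cathode: Cd²⁺ + 2e⁻ → Cd → n(Cd) = 0.5929/2 = 0.2965 mol → 33.3 g
Anode: 2H₂O → O₂ + 4H⁺ + 4e⁻ → n(O₂) = 0.5929/4 = 0.1482 mol → 3.32 L

33.3 g Cd; 3.32 L O₂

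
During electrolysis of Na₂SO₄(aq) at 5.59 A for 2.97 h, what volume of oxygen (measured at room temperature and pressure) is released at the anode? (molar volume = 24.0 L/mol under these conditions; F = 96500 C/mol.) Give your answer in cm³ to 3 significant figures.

3720 cm³

Q = 5.59 A × 10692 s = 59770 C
Moles of electrons = 59770 / 96500 = 0.6194 mol
2H₂O → O₂ + 4H⁺ + 4e⁻, so n(O₂) = 0.6194 / 4 = 0.1549 mol
V = 0.1549 × 24.0 = 3.718 L
= 3720 cm³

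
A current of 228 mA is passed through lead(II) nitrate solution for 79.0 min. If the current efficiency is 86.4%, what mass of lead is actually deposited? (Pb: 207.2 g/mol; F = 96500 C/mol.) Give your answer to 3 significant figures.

Q = 0.228 × 4740 = 1081 C
n(e⁻) = 1081 / 96500 = 0.01120 mol
Pb²⁺ + 2e⁻ → Pb, so theoretical m(Pb) = 0.005600 × 207.2 = 1.160 g
Actual mass = 86.4% × 1.160 = 1.00 g

1.00 g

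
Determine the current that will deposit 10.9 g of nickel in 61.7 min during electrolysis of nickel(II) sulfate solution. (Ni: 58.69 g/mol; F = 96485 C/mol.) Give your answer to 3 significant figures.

n(Ni) = 10.9 / 58.69 = 0.1857 mol
Ni²⁺ + 2e⁻ → Ni, so n(e⁻) = 2 × 0.1857 = 0.3714 mol
Q = 0.3714 × 96485 = 35830 C
I = Q / t = 35830 / 3702 s = 9.68 A

9.68 A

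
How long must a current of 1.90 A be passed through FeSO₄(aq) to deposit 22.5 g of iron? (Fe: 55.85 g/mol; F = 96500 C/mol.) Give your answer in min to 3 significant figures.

682 min

n(Fe) = 22.5 / 55.85 = 0.4029 mol
Fe²⁺ + 2e⁻ → Fe, so n(e⁻) = 2 × 0.4029 = 0.8058 mol
Q = 0.8058 × 96500 = 77760 C
t = Q / I = 77760 / 1.90 = 40930 s = 682 min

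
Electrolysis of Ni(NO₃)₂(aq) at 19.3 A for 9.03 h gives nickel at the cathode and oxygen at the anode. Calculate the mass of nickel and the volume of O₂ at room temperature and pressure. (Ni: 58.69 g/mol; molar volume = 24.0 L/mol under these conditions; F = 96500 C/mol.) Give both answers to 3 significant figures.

Q = 19.3 × 32508 = 6.274×10^5 C; n(e⁻) = 6.274×10^5 / 96500 = 6.502 mol
Cathode: Ni²⁺ + 2e⁻ → Ni → n(Ni) = 6.502/2 = 3.251 mol → 191 g
Anode: 2H₂O → O₂ + 4H⁺ + 4e⁻ → n(O₂) = 6.502/4 = 1.626 mol → 39.0 L

191 g Ni; 39.0 L O₂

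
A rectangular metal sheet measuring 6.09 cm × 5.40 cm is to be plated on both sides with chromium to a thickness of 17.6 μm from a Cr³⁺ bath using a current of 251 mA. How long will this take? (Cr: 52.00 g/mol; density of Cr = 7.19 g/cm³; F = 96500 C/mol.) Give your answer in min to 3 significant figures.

Plated area = 2 × 6.09 × 5.40 = 65.77 cm²
Volume = 65.77 × 17.6×10⁻⁴ cm = 0.1158 cm³
m(Cr) = 0.1158 × 7.19 = 0.8326 g
n(Cr) = 0.8326 / 52.00 = 0.01601 mol; n(e⁻) = 3 × 0.01601 = 0.04803 mol
Q = 0.04803 × 96500 = 4635 C
t = 4635 / 0.251 = 18470 s = 308 min

308 min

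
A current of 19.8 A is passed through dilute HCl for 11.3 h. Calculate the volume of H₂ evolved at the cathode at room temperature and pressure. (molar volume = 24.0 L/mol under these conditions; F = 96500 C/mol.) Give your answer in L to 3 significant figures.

100 L

Q = It = 19.8 × 40680 = 8.055×10^5 C
Moles of electrons = 8.055×10^5 / 96500 = 8.347 mol
2H⁺ + 2e⁻ → H₂, so n(H₂) = 8.347 / 2 = 4.174 mol
V = 4.174 × 24.0 = 100.2 L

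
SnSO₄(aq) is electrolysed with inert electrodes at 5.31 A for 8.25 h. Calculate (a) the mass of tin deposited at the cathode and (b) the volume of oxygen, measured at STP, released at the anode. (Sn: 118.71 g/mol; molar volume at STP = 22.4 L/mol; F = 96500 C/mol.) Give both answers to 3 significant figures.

97.0 g Sn; 9.15 L O₂

Q = 5.31 × 29700 = 1.577×10^5 C; n(e⁻) = 1.577×10^5 / 96500 = 1.634 mol
Cathode: Sn²⁺ + 2e⁻ → Sn → n(Sn) = 1.634/2 = 0.8170 mol → 97.0 g
Anode: 2H₂O → O₂ + 4H⁺ + 4e⁻ → n(O₂) = 1.634/4 = 0.4085 mol → 9.15 L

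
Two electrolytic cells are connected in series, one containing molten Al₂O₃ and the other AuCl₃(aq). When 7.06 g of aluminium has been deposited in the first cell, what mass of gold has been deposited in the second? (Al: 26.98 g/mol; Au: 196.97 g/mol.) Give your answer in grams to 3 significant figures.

n(Al) = 7.06 / 26.98 = 0.2617 mol
Al³⁺ + 3e⁻ → Al, so n(e⁻) = 3 × 0.2617 = 0.7851 mol
Since the cells are in series, n(e⁻) in the Au cell is also 0.7851 mol.
Au³⁺ + 3e⁻ → Au, so n(Au) = 0.7851 / 3 = 0.2617 mol
m(Au) = 0.2617 × 196.97 = 51.5 g

51.5 g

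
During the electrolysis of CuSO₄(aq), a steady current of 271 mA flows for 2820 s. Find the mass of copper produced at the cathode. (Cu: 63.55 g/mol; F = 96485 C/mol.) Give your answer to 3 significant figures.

0.252 g

Q = It = 0.271 × 2820 = 764.2 C
n(e⁻) = 764.2 / 96485 = 0.007920 mol
Cu²⁺ + 2e⁻ → Cu, so n(Cu) = 0.007920 / 2 = 0.003960 mol
m = 0.003960 × 63.55 = 0.252 g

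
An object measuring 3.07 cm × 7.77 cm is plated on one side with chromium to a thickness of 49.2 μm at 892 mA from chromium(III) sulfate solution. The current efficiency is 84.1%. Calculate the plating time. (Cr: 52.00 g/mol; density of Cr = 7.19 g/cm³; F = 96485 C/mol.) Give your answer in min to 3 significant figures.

104 min

Plated area = 3.07 × 7.77 = 23.85 cm²
Volume = 23.85 × 49.2×10⁻⁴ cm = 0.1173 cm³
m(Cr) = 0.1173 × 7.19 = 0.8434 g
n(Cr) = 0.8434 / 52.00 = 0.01622 mol; n(e⁻) = 3 × 0.01622 = 0.04866 mol
Q = 0.04866 × 96485 / 0.841 = 5583 C
t = 5583 / 0.892 = 6259 s = 104 min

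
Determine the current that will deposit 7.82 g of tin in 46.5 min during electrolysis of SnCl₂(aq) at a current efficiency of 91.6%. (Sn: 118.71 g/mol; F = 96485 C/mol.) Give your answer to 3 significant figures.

n(Sn) = 7.82 / 118.71 = 0.06587 mol
Sn²⁺ + 2e⁻ → Sn, so n(e⁻) = 2 × 0.06587 = 0.1317 mol
Q = 0.1317 × 96485 / 0.916 = 13870 C
I = Q / t = 13870 / 2790 s = 4.97 A

4.97 A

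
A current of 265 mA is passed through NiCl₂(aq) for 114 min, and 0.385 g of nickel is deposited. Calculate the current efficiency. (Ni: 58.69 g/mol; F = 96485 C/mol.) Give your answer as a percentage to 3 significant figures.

Q = 0.265 × 6840 = 1813 C
n(e⁻) = 1813 / 96485 = 0.01879 mol
Ni²⁺ + 2e⁻ → Ni, so theoretical n(Ni) = 0.009395 mol → 0.5514 g
Efficiency = 0.385 / 0.5514 = 0.6982 = 69.8%

69.8%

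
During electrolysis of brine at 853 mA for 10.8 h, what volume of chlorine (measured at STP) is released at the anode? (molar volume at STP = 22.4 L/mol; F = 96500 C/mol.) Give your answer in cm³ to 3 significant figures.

3850 cm³

Q = 0.853 A × 38880 s = 33160 C
Moles of electrons = 33160 / 96500 = 0.3436 mol
2Cl⁻ → Cl₂ + 2e⁻, so n(Cl₂) = 0.3436 / 2 = 0.1718 mol
V = 0.1718 × 22.4 = 3.848 L
= 3850 cm³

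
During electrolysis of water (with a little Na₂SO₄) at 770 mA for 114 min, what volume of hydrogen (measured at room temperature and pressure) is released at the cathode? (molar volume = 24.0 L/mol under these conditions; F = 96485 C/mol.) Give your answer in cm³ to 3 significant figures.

655 cm³

Charge passed = 0.770 × 6840 = 5267 C
n(e⁻) = Q/F = 5267/96485 = 0.05459 mol
2H⁺ + 2e⁻ → H₂, so n(H₂) = 0.05459 / 2 = 0.02730 mol
V = 0.02730 × 24.0 = 0.6552 L
= 655 cm³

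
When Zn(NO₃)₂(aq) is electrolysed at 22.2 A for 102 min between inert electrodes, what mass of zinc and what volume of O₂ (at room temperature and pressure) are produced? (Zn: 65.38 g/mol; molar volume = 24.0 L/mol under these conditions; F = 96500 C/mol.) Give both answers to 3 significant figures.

Q = 22.2 × 6120 = 1.359×10^5 C; n(e⁻) = 1.359×10^5 / 96500 = 1.408 mol
Cathode: Zn²⁺ + 2e⁻ → Zn → n(Zn) = 1.408/2 = 0.7040 mol → 46.0 g
Anode: 2H₂O → O₂ + 4H⁺ + 4e⁻ → n(O₂) = 1.408/4 = 0.3520 mol → 8.45 L

46.0 g Zn; 8.45 L O₂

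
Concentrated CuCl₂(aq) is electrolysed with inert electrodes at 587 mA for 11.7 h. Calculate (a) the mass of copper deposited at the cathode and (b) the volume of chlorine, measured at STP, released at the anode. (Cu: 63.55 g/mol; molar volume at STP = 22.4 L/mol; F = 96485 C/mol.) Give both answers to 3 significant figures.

Q = 0.587 × 42120 = 24720 C; n(e⁻) = 24720 / 96485 = 0.2562 mol
Cathode: Cu²⁺ + 2e⁻ → Cu → n(Cu) = 0.2562/2 = 0.1281 mol → 8.14 g
Anode: 2Cl⁻ → Cl₂ + 2e⁻ → n(Cl₂) = 0.2562/2 = 0.1281 mol → 2.87 L

8.14 g Cu; 2.87 L Cl₂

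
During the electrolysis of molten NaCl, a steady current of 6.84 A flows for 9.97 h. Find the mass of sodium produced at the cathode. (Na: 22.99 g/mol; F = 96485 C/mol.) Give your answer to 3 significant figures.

58.5 g

Q = It = 6.84 × 35892 = 2.455×10^5 C
Moles of electrons = 2.455×10^5 / 96485 = 2.544 mol
Na⁺ + e⁻ → Na, so n(Na) = 2.544 mol
m = 2.544 × 22.99 = 58.5 g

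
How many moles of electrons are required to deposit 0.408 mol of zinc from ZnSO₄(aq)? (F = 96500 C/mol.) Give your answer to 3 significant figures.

0.816 mol

Zn²⁺ + 2e⁻ → Zn, so n(e⁻) = 2 × 0.408 = 0.8160 mol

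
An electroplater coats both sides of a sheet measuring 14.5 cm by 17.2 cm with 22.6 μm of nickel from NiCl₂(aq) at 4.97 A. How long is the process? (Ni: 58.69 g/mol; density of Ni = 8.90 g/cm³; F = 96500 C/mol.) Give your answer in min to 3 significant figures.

Plated area = 2 × 14.5 × 17.2 = 498.8 cm²
Volume = 498.8 × 22.6×10⁻⁴ cm = 1.127 cm³
m(Ni) = 1.127 × 8.90 = 10.03 g
n(Ni) = 10.03 / 58.69 = 0.1709 mol; n(e⁻) = 2 × 0.1709 = 0.3418 mol
Q = 0.3418 × 96500 = 32980 C
t = 32980 / 4.97 = 6636 s = 111 min

111 min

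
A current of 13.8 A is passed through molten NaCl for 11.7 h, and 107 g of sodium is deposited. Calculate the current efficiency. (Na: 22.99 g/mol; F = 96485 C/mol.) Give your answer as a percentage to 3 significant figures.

77.3%

Q = 13.8 × 42120 = 5.813×10^5 C
n(e⁻) = 5.813×10^5 / 96485 = 6.025 mol
Na⁺ + e⁻ → Na, so theoretical n(Na) = 6.025 mol → 138.5 g
Efficiency = 107 / 138.5 = 0.7726 = 77.3%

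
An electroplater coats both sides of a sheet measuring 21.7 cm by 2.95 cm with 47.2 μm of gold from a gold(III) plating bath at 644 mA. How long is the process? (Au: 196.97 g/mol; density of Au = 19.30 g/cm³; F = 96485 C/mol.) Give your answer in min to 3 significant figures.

Plated area = 2 × 21.7 × 2.95 = 128.0 cm²
Volume = 128.0 × 47.2×10⁻⁴ cm = 0.6042 cm³
m(Au) = 0.6042 × 19.30 = 11.66 g
n(Au) = 11.66 / 196.97 = 0.05920 mol; n(e⁻) = 3 × 0.05920 = 0.1776 mol
Q = 0.1776 × 96485 = 17140 C
t = 17140 / 0.644 = 26610 s = 444 min

444 min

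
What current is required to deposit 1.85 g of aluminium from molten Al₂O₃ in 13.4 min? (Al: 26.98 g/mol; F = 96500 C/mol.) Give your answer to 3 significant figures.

24.7 A

n(Al) = 1.85 / 26.98 = 0.06857 mol
Al³⁺ + 3e⁻ → Al, so n(e⁻) = 3 × 0.06857 = 0.2057 mol
Q = 0.2057 × 96500 = 19850 C
I = Q / t = 19850 / 804 s = 24.7 A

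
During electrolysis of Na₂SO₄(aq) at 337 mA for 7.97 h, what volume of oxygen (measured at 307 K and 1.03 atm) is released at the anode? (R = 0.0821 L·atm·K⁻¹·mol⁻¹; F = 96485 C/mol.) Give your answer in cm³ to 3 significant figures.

613 cm³

Charge passed = 0.337 × 28692 = 9669 C
Moles of electrons = 9669 / 96485 = 0.1002 mol
2H₂O → O₂ + 4H⁺ + 4e⁻, so n(O₂) = 0.1002 / 4 = 0.02505 mol
V = nRT/P = 0.02505 × 0.0821 × 307 / 1.03 = 0.6130 L
= 613 cm³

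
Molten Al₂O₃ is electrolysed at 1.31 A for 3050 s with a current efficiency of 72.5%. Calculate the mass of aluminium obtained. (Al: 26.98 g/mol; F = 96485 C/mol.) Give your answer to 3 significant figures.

0.270 g

Q = 1.31 × 3050 = 3996 C
n(e⁻) = 3996 / 96485 = 0.04142 mol
Al³⁺ + 3e⁻ → Al, so theoretical m(Al) = 0.01381 × 26.98 = 0.3726 g
Actual mass = 72.5% × 0.3726 = 0.270 g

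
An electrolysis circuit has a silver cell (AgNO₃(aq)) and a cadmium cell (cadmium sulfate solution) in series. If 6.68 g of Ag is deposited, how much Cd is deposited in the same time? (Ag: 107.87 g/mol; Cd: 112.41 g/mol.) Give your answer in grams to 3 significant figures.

n(Ag) = 6.68 / 107.87 = 0.06193 mol
Ag⁺ + e⁻ → Ag, so n(e⁻) = 0.06193 mol
The cells are in series, so the same charge (and hence the same n(e⁻) = 0.06193 mol) passes through both.
Cd²⁺ + 2e⁻ → Cd, so n(Cd) = 0.06193 / 2 = 0.03097 mol
m(Cd) = 0.03097 × 112.41 = 3.48 g

3.48 g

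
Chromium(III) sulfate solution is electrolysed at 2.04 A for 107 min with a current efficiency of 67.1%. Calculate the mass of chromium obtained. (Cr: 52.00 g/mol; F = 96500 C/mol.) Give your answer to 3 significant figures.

1.58 g

Q = 2.04 × 6420 = 13100 C
n(e⁻) = 13100 / 96500 = 0.1358 mol
Cr³⁺ + 3e⁻ → Cr, so theoretical m(Cr) = 0.04527 × 52.00 = 2.354 g
Actual mass = 67.1% × 2.354 = 1.58 g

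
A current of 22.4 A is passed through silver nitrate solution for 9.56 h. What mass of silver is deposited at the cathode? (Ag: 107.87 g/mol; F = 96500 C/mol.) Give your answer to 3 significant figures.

862 g

Charge passed = 22.4 × 34416 = 7.709×10^5 C
n(e⁻) = Q/F = 7.709×10^5/96500 = 7.989 mol
Ag⁺ + e⁻ → Ag, so n(Ag) = 7.989 mol
m = 7.989 × 107.87 = 862 g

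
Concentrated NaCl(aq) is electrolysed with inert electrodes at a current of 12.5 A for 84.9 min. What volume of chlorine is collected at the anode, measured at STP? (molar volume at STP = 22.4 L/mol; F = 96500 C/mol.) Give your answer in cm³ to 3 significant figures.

Charge passed = 12.5 × 5094 = 63680 C
n(e⁻) = 63680 / 96500 = 0.6599 mol
2Cl⁻ → Cl₂ + 2e⁻, so n(Cl₂) = 0.6599 / 2 = 0.3300 mol
V = 0.3300 × 22.4 = 7.392 L
= 7390 cm³

7390 cm³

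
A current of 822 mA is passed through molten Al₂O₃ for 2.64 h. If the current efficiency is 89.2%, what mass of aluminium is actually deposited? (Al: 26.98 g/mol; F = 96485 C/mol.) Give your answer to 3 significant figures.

Q = 0.822 × 9504 = 7812 C
n(e⁻) = 7812 / 96485 = 0.08097 mol
Al³⁺ + 3e⁻ → Al, so theoretical m(Al) = 0.02699 × 26.98 = 0.7282 g
Actual mass = 89.2% × 0.7282 = 0.650 g

0.650 g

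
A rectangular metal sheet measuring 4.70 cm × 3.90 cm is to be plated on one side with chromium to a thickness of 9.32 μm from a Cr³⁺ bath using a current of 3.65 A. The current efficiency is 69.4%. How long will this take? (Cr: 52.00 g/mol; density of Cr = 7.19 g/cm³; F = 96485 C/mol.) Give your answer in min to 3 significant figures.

4.50 min

Plated area = 4.70 × 3.90 = 18.33 cm²
Volume = 18.33 × 9.32×10⁻⁴ cm = 0.01708 cm³
m(Cr) = 0.01708 × 7.19 = 0.1228 g
n(Cr) = 0.1228 / 52.00 = 0.002362 mol; n(e⁻) = 3 × 0.002362 = 0.007086 mol
Q = 0.007086 × 96485 / 0.694 = 985.1 C
t = 985.1 / 3.65 = 269.9 s = 4.50 min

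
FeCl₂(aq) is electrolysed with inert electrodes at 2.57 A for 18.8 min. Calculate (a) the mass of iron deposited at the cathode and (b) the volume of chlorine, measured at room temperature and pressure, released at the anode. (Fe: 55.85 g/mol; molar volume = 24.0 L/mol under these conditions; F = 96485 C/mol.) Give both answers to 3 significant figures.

0.839 g Fe; 0.361 L Cl₂

Q = 2.57 × 1128 = 2899 C; n(e⁻) = 2899 / 96485 = 0.03005 mol
Cathode: Fe²⁺ + 2e⁻ → Fe → n(Fe) = 0.03005/2 = 0.01503 mol → 0.839 g
Anode: 2Cl⁻ → Cl₂ + 2e⁻ → n(Cl₂) = 0.03005/2 = 0.01503 mol → 0.361 L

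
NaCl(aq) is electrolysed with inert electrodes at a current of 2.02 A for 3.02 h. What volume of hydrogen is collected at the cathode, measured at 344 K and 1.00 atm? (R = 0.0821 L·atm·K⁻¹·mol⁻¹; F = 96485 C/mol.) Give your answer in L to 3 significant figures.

3.21 L

Charge passed = 2.02 × 10872 = 21960 C
n(e⁻) = Q/F = 21960/96485 = 0.2276 mol
2H⁺ + 2e⁻ → H₂, so n(H₂) = 0.2276 / 2 = 0.1138 mol
V = nRT/P = 0.1138 × 0.0821 × 344 / 1.00 = 3.214 L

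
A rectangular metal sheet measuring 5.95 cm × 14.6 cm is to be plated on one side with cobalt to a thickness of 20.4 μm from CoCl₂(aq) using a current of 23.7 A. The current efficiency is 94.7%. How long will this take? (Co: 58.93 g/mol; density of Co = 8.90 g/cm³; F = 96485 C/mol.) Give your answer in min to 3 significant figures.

3.84 min

Plated area = 5.95 × 14.6 = 86.87 cm²
Volume = 86.87 × 20.4×10⁻⁴ cm = 0.1772 cm³
m(Co) = 0.1772 × 8.90 = 1.577 g
n(Co) = 1.577 / 58.93 = 0.02676 mol; n(e⁻) = 2 × 0.02676 = 0.05352 mol
Q = 0.05352 × 96485 / 0.947 = 5453 C
t = 5453 / 23.7 = 230.1 s = 3.84 min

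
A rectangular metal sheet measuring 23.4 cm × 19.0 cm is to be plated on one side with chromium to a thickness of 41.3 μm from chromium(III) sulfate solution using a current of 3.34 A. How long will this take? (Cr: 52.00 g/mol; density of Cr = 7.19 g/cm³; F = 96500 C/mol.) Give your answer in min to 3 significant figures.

Plated area = 23.4 × 19.0 = 444.6 cm²
Volume = 444.6 × 41.3×10⁻⁴ cm = 1.836 cm³
m(Cr) = 1.836 × 7.19 = 13.20 g
n(Cr) = 13.20 / 52.00 = 0.2538 mol; n(e⁻) = 3 × 0.2538 = 0.7614 mol
Q = 0.7614 × 96500 = 73480 C
t = 73480 / 3.34 = 22000 s = 367 min

367 min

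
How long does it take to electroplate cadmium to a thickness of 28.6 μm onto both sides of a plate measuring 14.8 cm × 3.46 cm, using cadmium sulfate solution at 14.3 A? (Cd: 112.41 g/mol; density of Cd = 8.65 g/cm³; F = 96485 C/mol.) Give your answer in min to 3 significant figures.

Plated area = 2 × 14.8 × 3.46 = 102.4 cm²
Volume = 102.4 × 28.6×10⁻⁴ cm = 0.2929 cm³
m(Cd) = 0.2929 × 8.65 = 2.534 g
n(Cd) = 2.534 / 112.41 = 0.02254 mol; n(e⁻) = 2 × 0.02254 = 0.04508 mol
Q = 0.04508 × 96485 = 4350 C
t = 4350 / 14.3 = 304.2 s = 5.07 min

5.07 min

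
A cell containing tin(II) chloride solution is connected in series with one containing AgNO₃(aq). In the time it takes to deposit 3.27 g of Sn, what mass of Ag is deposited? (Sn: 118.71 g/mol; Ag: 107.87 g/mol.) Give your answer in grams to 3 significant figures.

5.94 g

n(Sn) = 3.27 / 118.71 = 0.02755 mol
Sn²⁺ + 2e⁻ → Sn, so n(e⁻) = 2 × 0.02755 = 0.05510 mol
The cells are in series, so the same charge (and hence the same n(e⁻) = 0.05510 mol) passes through both.
Ag⁺ + e⁻ → Ag, so n(Ag) = 0.05510 mol
m(Ag) = 0.05510 × 107.87 = 5.94 g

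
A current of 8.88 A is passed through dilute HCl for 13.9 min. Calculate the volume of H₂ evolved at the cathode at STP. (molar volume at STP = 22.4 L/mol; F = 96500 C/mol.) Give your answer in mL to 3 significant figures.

Charge passed = 8.88 × 834 = 7406 C
n(e⁻) = 7406 / 96500 = 0.07675 mol
2H⁺ + 2e⁻ → H₂, so n(H₂) = 0.07675 / 2 = 0.03838 mol
V = 0.03838 × 22.4 = 0.8597 L
= 860 mL

860 mL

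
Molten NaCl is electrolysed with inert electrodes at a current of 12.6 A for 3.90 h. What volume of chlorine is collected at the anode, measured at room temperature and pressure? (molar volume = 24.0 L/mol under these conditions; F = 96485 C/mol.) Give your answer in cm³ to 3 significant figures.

22000 cm³

Charge passed = 12.6 × 14040 = 1.769×10^5 C
n(e⁻) = Q/F = 1.769×10^5/96485 = 1.833 mol
2Cl⁻ → Cl₂ + 2e⁻, so n(Cl₂) = 1.833 / 2 = 0.9165 mol
V = 0.9165 × 24.0 = 22.00 L
= 22000 cm³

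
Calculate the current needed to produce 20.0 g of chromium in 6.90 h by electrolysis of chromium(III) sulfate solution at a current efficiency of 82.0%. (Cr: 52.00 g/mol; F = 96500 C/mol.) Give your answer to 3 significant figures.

5.47 A

n(Cr) = 20.0 / 52.00 = 0.3846 mol
Cr³⁺ + 3e⁻ → Cr, so n(e⁻) = 3 × 0.3846 = 1.154 mol
Q = 1.154 × 96500 / 0.820 = 1.358×10^5 C
I = Q / t = 1.358×10^5 / 24840 s = 5.47 A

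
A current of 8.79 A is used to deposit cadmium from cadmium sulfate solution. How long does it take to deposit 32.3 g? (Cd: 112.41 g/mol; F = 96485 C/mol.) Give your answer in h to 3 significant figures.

1.75 h

n(Cd) = 32.3 / 112.41 = 0.2873 mol
Cd²⁺ + 2e⁻ → Cd, so n(e⁻) = 2 × 0.2873 = 0.5746 mol
Q = 0.5746 × 96485 = 55440 C
t = Q / I = 55440 / 8.79 = 6307 s = 1.75 h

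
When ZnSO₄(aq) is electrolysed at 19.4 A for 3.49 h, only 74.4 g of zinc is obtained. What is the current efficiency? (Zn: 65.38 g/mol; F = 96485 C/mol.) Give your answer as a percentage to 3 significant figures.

Q = 19.4 × 12564 = 2.437×10^5 C
n(e⁻) = 2.437×10^5 / 96485 = 2.526 mol
Zn²⁺ + 2e⁻ → Zn, so theoretical n(Zn) = 1.263 mol → 82.57 g
Efficiency = 74.4 / 82.57 = 0.9011 = 90.1%

90.1%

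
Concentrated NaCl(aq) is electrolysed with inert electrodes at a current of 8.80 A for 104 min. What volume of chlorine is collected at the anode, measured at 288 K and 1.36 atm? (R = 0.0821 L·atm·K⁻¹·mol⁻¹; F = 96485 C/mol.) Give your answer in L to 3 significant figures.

Charge passed = 8.80 × 6240 = 54910 C
n(e⁻) = Q/F = 54910/96485 = 0.5691 mol
2Cl⁻ → Cl₂ + 2e⁻, so n(Cl₂) = 0.5691 / 2 = 0.2846 mol
V = nRT/P = 0.2846 × 0.0821 × 288 / 1.36 = 4.948 L

4.95 L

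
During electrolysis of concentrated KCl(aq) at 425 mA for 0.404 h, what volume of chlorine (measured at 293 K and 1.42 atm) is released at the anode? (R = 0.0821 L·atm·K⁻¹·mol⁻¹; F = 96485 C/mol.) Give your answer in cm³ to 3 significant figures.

Q = 0.425 A × 1454.4 s = 618.1 C
n(e⁻) = 618.1 / 96485 = 0.006406 mol
2Cl⁻ → Cl₂ + 2e⁻, so n(Cl₂) = 0.006406 / 2 = 0.003203 mol
V = nRT/P = 0.003203 × 0.0821 × 293 / 1.42 = 0.05426 L
= 54.3 cm³

54.3 cm³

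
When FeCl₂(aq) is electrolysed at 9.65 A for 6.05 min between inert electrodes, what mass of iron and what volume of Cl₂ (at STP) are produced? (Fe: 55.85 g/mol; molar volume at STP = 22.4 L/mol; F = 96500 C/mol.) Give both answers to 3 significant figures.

1.01 g Fe; 0.407 L Cl₂

Q = 9.65 × 363 = 3503 C; n(e⁻) = 3503 / 96500 = 0.03630 mol
Cathode: Fe²⁺ + 2e⁻ → Fe → n(Fe) = 0.03630/2 = 0.01815 mol → 1.01 g
Anode: 2Cl⁻ → Cl₂ + 2e⁻ → n(Cl₂) = 0.03630/2 = 0.01815 mol → 0.407 L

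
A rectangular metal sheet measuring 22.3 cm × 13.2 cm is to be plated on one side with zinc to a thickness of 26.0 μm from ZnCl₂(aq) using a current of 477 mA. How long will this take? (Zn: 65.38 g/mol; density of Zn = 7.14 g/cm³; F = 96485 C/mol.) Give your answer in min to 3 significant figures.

564 min

Plated area = 22.3 × 13.2 = 294.4 cm²
Volume = 294.4 × 26.0×10⁻⁴ cm = 0.7654 cm³
m(Zn) = 0.7654 × 7.14 = 5.465 g
n(Zn) = 5.465 / 65.38 = 0.08359 mol; n(e⁻) = 2 × 0.08359 = 0.1672 mol
Q = 0.1672 × 96485 = 16130 C
t = 16130 / 0.477 = 33820 s = 564 min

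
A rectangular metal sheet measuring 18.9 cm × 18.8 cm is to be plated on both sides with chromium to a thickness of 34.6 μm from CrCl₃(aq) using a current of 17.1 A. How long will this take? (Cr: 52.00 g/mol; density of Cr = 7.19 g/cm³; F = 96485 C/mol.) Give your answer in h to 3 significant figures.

1.60 h

Plated area = 2 × 18.9 × 18.8 = 710.6 cm²
Volume = 710.6 × 34.6×10⁻⁴ cm = 2.459 cm³
m(Cr) = 2.459 × 7.19 = 17.68 g
n(Cr) = 17.68 / 52.00 = 0.3400 mol; n(e⁻) = 3 × 0.3400 = 1.020 mol
Q = 1.020 × 96485 = 98410 C
t = 98410 / 17.1 = 5755 s = 1.60 h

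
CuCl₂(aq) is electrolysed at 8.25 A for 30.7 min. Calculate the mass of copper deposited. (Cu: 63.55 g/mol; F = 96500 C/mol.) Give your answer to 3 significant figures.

5.00 g

Charge passed = 8.25 × 1842 = 15200 C
n(e⁻) = Q/F = 15200/96500 = 0.1575 mol
Cu²⁺ + 2e⁻ → Cu, so n(Cu) = 0.1575 / 2 = 0.07875 mol
m = 0.07875 × 63.55 = 5.00 g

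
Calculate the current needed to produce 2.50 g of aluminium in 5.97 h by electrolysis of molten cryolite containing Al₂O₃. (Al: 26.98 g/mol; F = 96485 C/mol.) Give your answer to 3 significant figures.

n(Al) = 2.50 / 26.98 = 0.09266 mol
Al³⁺ + 3e⁻ → Al, so n(e⁻) = 3 × 0.09266 = 0.2780 mol
Q = 0.2780 × 96485 = 26820 C
I = Q / t = 26820 / 21492 s = 1.25 A

1.25 A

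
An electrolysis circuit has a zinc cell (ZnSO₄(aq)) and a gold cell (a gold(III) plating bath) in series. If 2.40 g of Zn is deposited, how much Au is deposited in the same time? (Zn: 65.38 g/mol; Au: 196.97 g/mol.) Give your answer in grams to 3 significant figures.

n(Zn) = 2.40 / 65.38 = 0.03671 mol
Zn²⁺ + 2e⁻ → Zn, so n(e⁻) = 2 × 0.03671 = 0.07342 mol
The cells are in series, so the same charge (and hence the same n(e⁻) = 0.07342 mol) passes through both.
Au³⁺ + 3e⁻ → Au, so n(Au) = 0.07342 / 3 = 0.02447 mol
m(Au) = 0.02447 × 196.97 = 4.82 g

4.82 g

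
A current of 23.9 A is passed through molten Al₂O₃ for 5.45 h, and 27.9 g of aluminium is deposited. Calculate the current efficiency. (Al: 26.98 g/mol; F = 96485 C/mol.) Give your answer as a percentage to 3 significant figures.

63.8%

Q = 23.9 × 19620 = 4.689×10^5 C
n(e⁻) = 4.689×10^5 / 96485 = 4.860 mol
Al³⁺ + 3e⁻ → Al, so theoretical n(Al) = 1.620 mol → 43.71 g
Efficiency = 27.9 / 43.71 = 0.6383 = 63.8%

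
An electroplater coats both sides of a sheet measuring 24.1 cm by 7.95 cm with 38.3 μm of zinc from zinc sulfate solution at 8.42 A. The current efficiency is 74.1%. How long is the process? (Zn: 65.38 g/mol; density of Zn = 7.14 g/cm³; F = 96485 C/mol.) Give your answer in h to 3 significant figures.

Plated area = 2 × 24.1 × 7.95 = 383.2 cm²
Volume = 383.2 × 38.3×10⁻⁴ cm = 1.468 cm³
m(Zn) = 1.468 × 7.14 = 10.48 g
n(Zn) = 10.48 / 65.38 = 0.1603 mol; n(e⁻) = 2 × 0.1603 = 0.3206 mol
Q = 0.3206 × 96485 / 0.741 = 41750 C
t = 41750 / 8.42 = 4958 s = 1.38 h

1.38 h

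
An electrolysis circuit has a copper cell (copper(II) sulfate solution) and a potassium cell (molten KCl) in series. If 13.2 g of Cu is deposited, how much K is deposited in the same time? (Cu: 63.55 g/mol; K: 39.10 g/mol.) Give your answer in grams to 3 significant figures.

n(Cu) = 13.2 / 63.55 = 0.2077 mol
Cu²⁺ + 2e⁻ → Cu, so n(e⁻) = 2 × 0.2077 = 0.4154 mol
In series, the same 0.4154 mol of electrons flows through the second cell.
K⁺ + e⁻ → K, so n(K) = 0.4154 mol
m(K) = 0.4154 × 39.10 = 16.2 g

16.2 g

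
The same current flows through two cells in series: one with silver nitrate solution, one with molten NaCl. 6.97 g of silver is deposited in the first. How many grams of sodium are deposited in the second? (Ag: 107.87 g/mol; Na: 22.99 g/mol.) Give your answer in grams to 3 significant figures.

1.49 g

n(Ag) = 6.97 / 107.87 = 0.06461 mol
Ag⁺ + e⁻ → Ag, so n(e⁻) = 0.06461 mol
The cells are in series, so the same charge (and hence the same n(e⁻) = 0.06461 mol) passes through both.
Na⁺ + e⁻ → Na, so n(Na) = 0.06461 mol
m(Na) = 0.06461 × 22.99 = 1.49 g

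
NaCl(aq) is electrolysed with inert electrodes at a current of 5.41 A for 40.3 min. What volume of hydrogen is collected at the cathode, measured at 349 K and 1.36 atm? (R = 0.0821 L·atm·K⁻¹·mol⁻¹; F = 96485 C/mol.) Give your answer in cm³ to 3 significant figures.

Q = It = 5.41 × 2418 = 13080 C
Moles of electrons = 13080 / 96485 = 0.1356 mol
2H⁺ + 2e⁻ → H₂, so n(H₂) = 0.1356 / 2 = 0.06780 mol
V = nRT/P = 0.06780 × 0.0821 × 349 / 1.36 = 1.428 L
= 1430 cm³

1430 cm³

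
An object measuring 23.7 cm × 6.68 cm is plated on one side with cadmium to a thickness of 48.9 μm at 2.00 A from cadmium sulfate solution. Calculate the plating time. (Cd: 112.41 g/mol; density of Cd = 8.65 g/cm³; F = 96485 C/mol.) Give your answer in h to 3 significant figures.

1.60 h

Plated area = 23.7 × 6.68 = 158.3 cm²
Volume = 158.3 × 48.9×10⁻⁴ cm = 0.7741 cm³
m(Cd) = 0.7741 × 8.65 = 6.696 g
n(Cd) = 6.696 / 112.41 = 0.05957 mol; n(e⁻) = 2 × 0.05957 = 0.1191 mol
Q = 0.1191 × 96485 = 11490 C
t = 11490 / 2.00 = 5745 s = 1.60 h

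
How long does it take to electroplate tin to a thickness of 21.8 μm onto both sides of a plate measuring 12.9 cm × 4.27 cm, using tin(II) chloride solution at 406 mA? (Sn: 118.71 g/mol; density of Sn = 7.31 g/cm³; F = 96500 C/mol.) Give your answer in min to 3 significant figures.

117 min

Plated area = 2 × 12.9 × 4.27 = 110.2 cm²
Volume = 110.2 × 21.8×10⁻⁴ cm = 0.2402 cm³
m(Sn) = 0.2402 × 7.31 = 1.756 g
n(Sn) = 1.756 / 118.71 = 0.01479 mol; n(e⁻) = 2 × 0.01479 = 0.02958 mol
Q = 0.02958 × 96500 = 2854 C
t = 2854 / 0.406 = 7030 s = 117 min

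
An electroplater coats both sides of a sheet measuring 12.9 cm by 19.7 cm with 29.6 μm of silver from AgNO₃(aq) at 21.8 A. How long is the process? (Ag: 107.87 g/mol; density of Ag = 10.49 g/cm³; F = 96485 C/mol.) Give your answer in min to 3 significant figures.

10.8 min

Plated area = 2 × 12.9 × 19.7 = 508.3 cm²
Volume = 508.3 × 29.6×10⁻⁴ cm = 1.505 cm³
m(Ag) = 1.505 × 10.49 = 15.79 g
n(Ag) = 15.79 / 107.87 = 0.1464 mol; n(e⁻) = 0.1464 mol
Q = 0.1464 × 96485 = 14130 C
t = 14130 / 21.8 = 648.2 s = 10.8 min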